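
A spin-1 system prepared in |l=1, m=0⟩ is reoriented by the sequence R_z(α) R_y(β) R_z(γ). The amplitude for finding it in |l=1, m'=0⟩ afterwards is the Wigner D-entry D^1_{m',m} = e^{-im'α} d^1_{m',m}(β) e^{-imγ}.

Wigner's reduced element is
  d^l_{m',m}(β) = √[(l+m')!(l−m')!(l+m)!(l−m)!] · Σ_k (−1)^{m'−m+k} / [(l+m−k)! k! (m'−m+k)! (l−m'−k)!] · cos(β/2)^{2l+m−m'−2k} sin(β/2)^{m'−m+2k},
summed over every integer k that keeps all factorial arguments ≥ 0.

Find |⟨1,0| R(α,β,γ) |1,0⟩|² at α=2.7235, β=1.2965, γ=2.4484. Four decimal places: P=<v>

P=0.0734

D^1_{0,0}(2.7235,1.2965,2.4484) = e^{-i·0·2.7235}·d^1_{0,0}(1.2965)·e^{-i·0·2.4484}. Compute d first:
With c≡cos(β/2)=0.797142 and s≡sin(β/2)=0.603792, N=[1·1·1·1]^{1/2}=1.000000
Admissible k: 0..1 (factorial args all ≥0)
  k=0: (−1)^0·1.0000/(1)·0.7971^2·0.6038^0 = +0.635435
  k=1: (−1)^1·1.0000/(1)·0.7971^0·0.6038^2 = -0.364565
d^1_{0,0}(1.2965) = +0.635435 -0.364565 = +0.270870
|D^1_{0,0}|² = |d^1_{0,0}(β)|² = (+0.270870)² = 0.073370 (the z-rotation phases have unit modulus)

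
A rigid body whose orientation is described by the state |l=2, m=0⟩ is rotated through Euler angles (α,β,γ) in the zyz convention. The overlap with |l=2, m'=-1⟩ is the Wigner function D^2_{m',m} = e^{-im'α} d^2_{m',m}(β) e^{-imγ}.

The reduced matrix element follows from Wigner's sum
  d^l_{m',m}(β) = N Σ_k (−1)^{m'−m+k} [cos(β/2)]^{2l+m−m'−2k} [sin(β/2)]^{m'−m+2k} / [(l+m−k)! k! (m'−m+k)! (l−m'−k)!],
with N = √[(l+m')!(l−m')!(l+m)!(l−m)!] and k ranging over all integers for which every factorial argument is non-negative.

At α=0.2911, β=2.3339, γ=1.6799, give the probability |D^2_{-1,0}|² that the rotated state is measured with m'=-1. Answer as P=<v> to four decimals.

D^2_{-1,0}(0.2911,2.3339,1.6799) = e^{-i·-1·0.2911}·d^2_{-1,0}(2.3339)·e^{-i·0·1.6799}. Compute d first:
With c≡cos(β/2)=0.392958 and s≡sin(β/2)=0.919556, N=[1·6·2·2]^{1/2}=4.898979
Admissible k: 1..2 (factorial args all ≥0)
  k=1: (−1)^0·4.8990/(2)·0.3930^3·0.9196^1 = +0.136676
  k=2: (−1)^1·4.8990/(2)·0.3930^1·0.9196^3 = -0.748440
d^2_{-1,0}(2.3339) = +0.136676 -0.748440 = -0.611764
|D^2_{-1,0}|² = |d^2_{-1,0}(β)|² = (-0.611764)² = 0.374255 (the z-rotation phases have unit modulus)

P=0.3743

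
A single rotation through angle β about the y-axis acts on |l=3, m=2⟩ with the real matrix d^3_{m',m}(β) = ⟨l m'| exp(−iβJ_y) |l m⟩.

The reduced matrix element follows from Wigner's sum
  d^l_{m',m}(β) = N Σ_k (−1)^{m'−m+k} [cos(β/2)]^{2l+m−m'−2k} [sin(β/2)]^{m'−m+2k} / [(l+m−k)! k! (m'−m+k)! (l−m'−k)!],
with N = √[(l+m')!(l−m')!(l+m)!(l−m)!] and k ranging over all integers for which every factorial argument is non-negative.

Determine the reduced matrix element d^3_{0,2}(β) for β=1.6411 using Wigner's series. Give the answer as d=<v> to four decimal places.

d^3_{0,2}(β=1.6411) via Wigner's sum:
Half-angle: c=0.681819, s=0.731521. N=√(6·6·120·1)=65.726707
k: max(0,(2)−(0))=2 … min(3+(2),3−(0))=3
  k=2: (−1)^0·65.7267/(12)·0.6818^4·0.7315^2 = +0.633418
  k=3: (−1)^1·65.7267/(12)·0.6818^2·0.7315^4 = -0.729131
d^3_{0,2}(1.6411) = +0.633418 -0.729131 = -0.095713

d=-0.0957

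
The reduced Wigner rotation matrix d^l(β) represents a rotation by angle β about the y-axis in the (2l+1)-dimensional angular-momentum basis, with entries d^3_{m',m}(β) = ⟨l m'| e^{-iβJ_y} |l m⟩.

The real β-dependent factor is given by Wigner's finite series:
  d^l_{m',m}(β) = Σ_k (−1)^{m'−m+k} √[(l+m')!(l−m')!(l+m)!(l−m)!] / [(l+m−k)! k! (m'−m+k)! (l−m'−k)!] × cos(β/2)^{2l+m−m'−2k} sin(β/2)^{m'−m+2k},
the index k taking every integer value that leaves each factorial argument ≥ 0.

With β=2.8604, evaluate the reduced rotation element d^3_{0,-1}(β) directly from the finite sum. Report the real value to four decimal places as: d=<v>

d=-0.4344

d^3_{0,-1}(β=2.8604) via Wigner's sum:
c=cos(2.8604/2)=0.140134, s=sin(2.8604/2)=0.990133; N=√[6·6·2·24]=41.569219
Admissible k: 0..2 (factorial args all ≥0)
  k=0: (−1)^1·41.5692/(12)·0.1401^5·0.9901^1 = -0.000185
  k=1: (−1)^2·41.5692/(4)·0.1401^3·0.9901^3 = +0.027760
  k=2: (−1)^3·41.5692/(12)·0.1401^1·0.9901^5 = -0.461955
d^3_{0,-1}(2.8604) = -0.000185 +0.027760 -0.461955 = -0.434380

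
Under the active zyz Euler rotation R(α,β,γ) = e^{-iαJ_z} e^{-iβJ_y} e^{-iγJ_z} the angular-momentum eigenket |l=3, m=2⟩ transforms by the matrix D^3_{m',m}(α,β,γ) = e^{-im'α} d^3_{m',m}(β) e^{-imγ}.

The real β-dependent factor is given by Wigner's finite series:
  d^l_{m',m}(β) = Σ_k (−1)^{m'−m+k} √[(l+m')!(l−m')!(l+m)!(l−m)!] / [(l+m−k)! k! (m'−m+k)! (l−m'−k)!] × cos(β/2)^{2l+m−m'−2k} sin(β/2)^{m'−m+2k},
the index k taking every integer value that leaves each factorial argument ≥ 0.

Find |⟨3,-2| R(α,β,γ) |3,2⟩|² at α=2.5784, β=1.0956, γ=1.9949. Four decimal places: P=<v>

Split into d^3_{-2,2}(β=1.0956) × two z-phases.
Half-angle: c=0.853672, s=0.520810. N=√(1·120·120·1)=120.000000
The bounds max(0,m−m')=4 and min(l+m,l−m')=5 give 2 terms
  k=4: (−1)^0·120.0000/(24)·0.8537^2·0.5208^4 = +0.268084
  k=5: (−1)^1·120.0000/(120)·0.8537^0·0.5208^6 = -0.019956
d^3_{-2,2}(1.0956) = +0.268084 -0.019956 = +0.248128
|D^3_{-2,2}|² = |d^3_{-2,2}(β)|² = (+0.248128)² = 0.061567 (the z-rotation phases have unit modulus)

P=0.0616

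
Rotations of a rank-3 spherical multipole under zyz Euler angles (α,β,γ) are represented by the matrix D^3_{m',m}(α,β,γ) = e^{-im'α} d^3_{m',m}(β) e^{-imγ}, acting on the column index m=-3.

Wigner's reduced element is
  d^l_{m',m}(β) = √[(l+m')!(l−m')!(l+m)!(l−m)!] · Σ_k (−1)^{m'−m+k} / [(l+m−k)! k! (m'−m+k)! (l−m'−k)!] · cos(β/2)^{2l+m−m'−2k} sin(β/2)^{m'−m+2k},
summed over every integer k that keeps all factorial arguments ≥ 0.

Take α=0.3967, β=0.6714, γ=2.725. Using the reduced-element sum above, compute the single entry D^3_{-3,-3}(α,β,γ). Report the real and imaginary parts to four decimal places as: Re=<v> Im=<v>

Re=-0.7072 Im=0.0423

First d^3_{-3,-3}(β=0.6714), then the phase factors e^{-i(-3)α} and e^{-i(-3)γ}:
With c≡cos(β/2)=0.944180 and s≡sin(β/2)=0.329430, N=[1·720·1·720]^{1/2}=720.000000
k∈{0} keeps every argument non-negative
  k=0: (−1)^0·720.0000/(720)·0.9442^6·0.3294^0 = +0.708482
d^3_{-3,-3}(0.6714) = +0.708482
Phases: e^{-i·(-3)·0.3967}=+0.371567+0.928406i, e^{-i·(-3)·2.725}=-0.315533+0.948915i ⇒ D=-0.707220+0.042256i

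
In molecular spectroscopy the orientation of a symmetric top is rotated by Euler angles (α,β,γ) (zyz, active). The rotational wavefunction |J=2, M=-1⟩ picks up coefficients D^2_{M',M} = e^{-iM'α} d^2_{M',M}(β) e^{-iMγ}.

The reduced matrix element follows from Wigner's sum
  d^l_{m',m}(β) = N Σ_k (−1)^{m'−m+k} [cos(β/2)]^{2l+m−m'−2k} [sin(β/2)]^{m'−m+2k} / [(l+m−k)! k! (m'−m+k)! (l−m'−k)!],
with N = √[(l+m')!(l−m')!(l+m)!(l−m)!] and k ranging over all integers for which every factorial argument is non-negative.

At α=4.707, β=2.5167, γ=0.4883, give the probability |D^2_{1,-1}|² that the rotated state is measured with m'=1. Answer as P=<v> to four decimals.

First d^2_{1,-1}(β=2.5167), then the phase factors e^{-i(1)α} and e^{-i(-1)γ}:
c=cos(2.5167/2)=0.307387, s=sin(2.5167/2)=0.951584; N=√[6·1·1·6]=6.000000
Admissible k: 0..1 (factorial args all ≥0)
  k=0: (−1)^2·6.0000/(2)·0.3074^2·0.9516^2 = +0.256678
  k=1: (−1)^3·6.0000/(6)·0.3074^0·0.9516^4 = -0.819954
d^2_{1,-1}(2.5167) = +0.256678 -0.819954 = -0.563276
|D^2_{1,-1}|² = |d^2_{1,-1}(β)|² = (-0.563276)² = 0.317280 (the z-rotation phases have unit modulus)

P=0.3173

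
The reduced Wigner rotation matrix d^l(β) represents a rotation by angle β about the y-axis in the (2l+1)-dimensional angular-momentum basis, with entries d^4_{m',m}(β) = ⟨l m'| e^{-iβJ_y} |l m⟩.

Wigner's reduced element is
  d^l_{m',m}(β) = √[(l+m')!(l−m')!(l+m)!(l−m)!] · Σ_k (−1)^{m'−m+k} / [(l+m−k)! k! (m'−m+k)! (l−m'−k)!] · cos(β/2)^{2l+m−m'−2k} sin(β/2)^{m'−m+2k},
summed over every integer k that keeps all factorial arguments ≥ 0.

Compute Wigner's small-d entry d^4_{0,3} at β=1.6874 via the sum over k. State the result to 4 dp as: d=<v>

d^4_{0,3}(β=1.6874) via Wigner's sum:
c=cos(1.6874/2)=0.664703, s=sin(1.6874/2)=0.747108; N=√[24·24·5040·1]=1703.830978
The bounds max(0,m−m')=3 and min(l+m,l−m')=4 give 2 terms
  k=3: (−1)^0·1703.8310/(144)·0.6647^5·0.7471^3 = +0.640254
  k=4: (−1)^1·1703.8310/(144)·0.6647^3·0.7471^5 = -0.808841
d^4_{0,3}(1.6874) = +0.640254 -0.808841 = -0.168587

d=-0.1686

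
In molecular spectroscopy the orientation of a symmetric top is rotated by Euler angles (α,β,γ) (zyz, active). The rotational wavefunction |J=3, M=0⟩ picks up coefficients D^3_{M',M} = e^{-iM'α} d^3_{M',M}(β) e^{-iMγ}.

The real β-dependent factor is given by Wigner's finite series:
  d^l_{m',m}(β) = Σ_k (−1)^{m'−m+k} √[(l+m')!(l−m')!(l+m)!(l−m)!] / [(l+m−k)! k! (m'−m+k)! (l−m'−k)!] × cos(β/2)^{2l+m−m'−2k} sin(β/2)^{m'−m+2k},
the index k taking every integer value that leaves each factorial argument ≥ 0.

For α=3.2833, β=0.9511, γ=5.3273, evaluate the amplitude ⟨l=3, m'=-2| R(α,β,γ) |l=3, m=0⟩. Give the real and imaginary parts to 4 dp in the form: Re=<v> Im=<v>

First d^3_{-2,0}(β=0.9511), then the phase factors e^{-i(-2)α} and e^{-i(0)γ}:
Half-angle: c=0.889041, s=0.457827. N=√(1·120·6·6)=65.726707
Admissible k: 2..3 (factorial args all ≥0)
  k=2: (−1)^0·65.7267/(12)·0.8890^4·0.4578^2 = +0.717219
  k=3: (−1)^1·65.7267/(12)·0.8890^2·0.4578^4 = -0.190201
d^3_{-2,0}(0.9511) = +0.717219 -0.190201 = +0.527018
Attach z-rotation phases: D = e^{-i(-2)(3.2833)}·(+0.527018)·e^{-i(0)(5.3273)} = +0.505993+0.147373i

Re=0.5060 Im=0.1474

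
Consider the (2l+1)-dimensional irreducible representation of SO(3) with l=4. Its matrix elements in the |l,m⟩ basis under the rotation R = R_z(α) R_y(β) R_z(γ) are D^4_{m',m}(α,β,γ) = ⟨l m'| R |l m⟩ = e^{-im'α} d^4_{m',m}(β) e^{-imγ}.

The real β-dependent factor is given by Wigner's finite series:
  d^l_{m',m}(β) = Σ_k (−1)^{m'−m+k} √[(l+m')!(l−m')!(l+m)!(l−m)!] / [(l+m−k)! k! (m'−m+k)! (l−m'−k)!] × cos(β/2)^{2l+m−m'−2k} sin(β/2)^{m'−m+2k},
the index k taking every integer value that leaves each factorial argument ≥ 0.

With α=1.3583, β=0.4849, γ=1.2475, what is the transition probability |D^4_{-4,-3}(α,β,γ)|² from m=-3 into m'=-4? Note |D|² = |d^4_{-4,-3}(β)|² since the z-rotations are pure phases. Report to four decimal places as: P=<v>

P=0.3043

Split into d^4_{-4,-3}(β=0.4849) × two z-phases.
With c≡cos(β/2)=0.970753 and s≡sin(β/2)=0.240082, N=[1·40320·1·5040]^{1/2}=14255.272709
k: max(0,(-3)−(-4))=1 … min(4+(-3),4−(-4))=1
  k=1: (−1)^0·14255.2727/(5040)·0.9708^7·0.2401^1 = +0.551651
d^4_{-4,-3}(0.4849) = +0.551651
|D^4_{-4,-3}|² = |d^4_{-4,-3}(β)|² = (+0.551651)² = 0.304319 (the z-rotation phases have unit modulus)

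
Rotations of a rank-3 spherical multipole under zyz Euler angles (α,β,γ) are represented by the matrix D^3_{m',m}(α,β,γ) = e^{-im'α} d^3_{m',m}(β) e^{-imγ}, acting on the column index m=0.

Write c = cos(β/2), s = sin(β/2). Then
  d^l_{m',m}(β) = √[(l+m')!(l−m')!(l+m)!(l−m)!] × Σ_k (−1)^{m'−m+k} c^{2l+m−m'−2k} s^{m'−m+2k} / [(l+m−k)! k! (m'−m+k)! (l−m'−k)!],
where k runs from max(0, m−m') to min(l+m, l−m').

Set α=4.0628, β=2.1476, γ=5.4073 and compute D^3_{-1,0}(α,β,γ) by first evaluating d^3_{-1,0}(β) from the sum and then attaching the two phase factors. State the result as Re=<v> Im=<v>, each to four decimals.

Re=-0.1069 Im=-0.1408

Split into d^3_{-1,0}(β=2.1476) × two z-phases.
With c≡cos(β/2)=0.476787 and s≡sin(β/2)=0.879019, N=[2·24·6·6]^{1/2}=41.569219
k∈{1,2,3} keeps every argument non-negative
  k=1: (−1)^0·41.5692/(12)·0.4768^5·0.8790^1 = +0.075026
  k=2: (−1)^1·41.5692/(4)·0.4768^3·0.8790^3 = -0.765034
  k=3: (−1)^2·41.5692/(12)·0.4768^1·0.8790^5 = +0.866774
d^3_{-1,0}(2.1476) = +0.075026 -0.765034 +0.866774 = +0.176767
D = (-0.604859-0.796332i)·(+0.176767)·(+1.000000+0.000000i) = -0.106919-0.140765i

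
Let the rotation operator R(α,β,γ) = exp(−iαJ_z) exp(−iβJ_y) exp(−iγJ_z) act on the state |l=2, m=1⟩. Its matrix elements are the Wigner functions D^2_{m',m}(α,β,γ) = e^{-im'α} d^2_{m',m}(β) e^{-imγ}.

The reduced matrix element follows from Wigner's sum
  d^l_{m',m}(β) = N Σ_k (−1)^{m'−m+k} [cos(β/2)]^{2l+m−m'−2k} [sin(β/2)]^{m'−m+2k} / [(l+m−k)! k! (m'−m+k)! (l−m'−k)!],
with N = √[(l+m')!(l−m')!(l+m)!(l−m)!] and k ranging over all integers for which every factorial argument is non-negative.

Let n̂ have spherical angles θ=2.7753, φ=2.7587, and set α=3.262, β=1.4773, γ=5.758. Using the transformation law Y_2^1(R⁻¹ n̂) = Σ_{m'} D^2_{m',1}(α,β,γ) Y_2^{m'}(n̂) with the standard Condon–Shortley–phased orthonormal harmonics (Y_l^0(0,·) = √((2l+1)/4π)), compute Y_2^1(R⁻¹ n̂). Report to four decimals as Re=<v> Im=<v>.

Re=-0.1594 Im=-0.0576

Need the full column D^2_{m',1} for m'=−2..2 at α=3.262, β=1.4773, γ=5.758.
cos(β/2)=0.739378, sin(β/2)=0.673290
d^2_{-2,1}: single k=3 term ⇒ +0.451340;  D = +0.325276+0.312895i
d^2_{-1,1}: k∈[2..3] ⇒ +0.743463 -0.205499 = +0.537964;  D = -0.429695-0.323678i
d^2_{0,1}: k∈[1..2] ⇒ +0.666619 -0.552776 = +0.113843;  D = +0.098500+0.057078i
d^2_{1,1}: k∈[0..1] ⇒ +0.298859 -0.743463 = -0.444604;  D = +0.408675+0.175091i
d^2_{2,1}: single k=0 term ⇒ -0.544292;  D = -0.522433-0.152703i
Y_2^{m'}(θ=2.7753,φ=2.7587) and Σ D·Y over m':
  (+0.3253+0.3129i)·(+0.0357+0.0343i)  (-0.4297-0.3237i)·(+0.2396+0.0965i)  (+0.0985+0.0571i)·(+0.5094+0.0000i)  (+0.4087+0.1751i)·(-0.2396+0.0965i)  (-0.5224-0.1527i)·(+0.0357-0.0343i)
Y_2^1(R⁻¹ n̂) = -0.159413-0.057639i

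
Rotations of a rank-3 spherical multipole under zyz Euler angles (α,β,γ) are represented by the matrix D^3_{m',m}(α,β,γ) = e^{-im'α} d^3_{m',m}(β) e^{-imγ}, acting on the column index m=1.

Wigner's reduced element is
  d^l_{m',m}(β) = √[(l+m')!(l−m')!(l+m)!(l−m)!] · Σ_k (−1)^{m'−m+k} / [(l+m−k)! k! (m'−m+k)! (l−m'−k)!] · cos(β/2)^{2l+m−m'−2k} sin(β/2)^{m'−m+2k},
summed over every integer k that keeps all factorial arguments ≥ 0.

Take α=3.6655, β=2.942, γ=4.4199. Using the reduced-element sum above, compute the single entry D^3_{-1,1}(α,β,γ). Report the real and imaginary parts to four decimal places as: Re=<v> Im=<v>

D^3_{-1,1}(3.6655,2.942,4.4199) = e^{-i·-1·3.6655}·d^3_{-1,1}(2.942)·e^{-i·1·4.4199}. Compute d first:
With c≡cos(β/2)=0.099631 and s≡sin(β/2)=0.995024, N=[2·24·24·2]^{1/2}=48.000000
Admissible k: 2..4 (factorial args all ≥0)
  k=2: (−1)^0·48.0000/(8)·0.0996^4·0.9950^2 = +0.000585
  k=3: (−1)^1·48.0000/(6)·0.0996^2·0.9950^4 = -0.077842
  k=4: (−1)^2·48.0000/(48)·0.0996^0·0.9950^6 = +0.970516
d^3_{-1,1}(2.942) = +0.000585 -0.077842 +0.970516 = +0.893259
D = (-0.865871-0.500267i)·(+0.893259)·(-0.288336+0.957529i) = +0.650903-0.611750i

Re=0.6509 Im=-0.6118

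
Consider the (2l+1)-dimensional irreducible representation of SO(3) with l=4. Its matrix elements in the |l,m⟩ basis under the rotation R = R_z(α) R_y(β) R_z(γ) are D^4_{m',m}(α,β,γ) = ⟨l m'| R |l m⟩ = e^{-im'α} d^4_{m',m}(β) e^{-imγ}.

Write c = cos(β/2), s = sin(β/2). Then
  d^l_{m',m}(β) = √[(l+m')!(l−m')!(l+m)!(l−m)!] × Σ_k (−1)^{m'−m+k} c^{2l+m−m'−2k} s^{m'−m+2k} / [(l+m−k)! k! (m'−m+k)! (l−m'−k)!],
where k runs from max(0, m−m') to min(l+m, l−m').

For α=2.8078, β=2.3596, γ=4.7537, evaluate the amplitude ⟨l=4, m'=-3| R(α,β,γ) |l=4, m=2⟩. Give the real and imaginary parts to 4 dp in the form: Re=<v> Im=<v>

D^4_{-3,2}(2.8078,2.3596,4.7537) = e^{-i·-3·2.8078}·d^4_{-3,2}(2.3596)·e^{-i·2·4.7537}. Compute d first:
With c≡cos(β/2)=0.381110 and s≡sin(β/2)=0.924530, N=[1·5040·720·2]^{1/2}=2693.993318
k∈{5,6} keeps every argument non-negative
  k=5: (−1)^0·2693.9933/(240)·0.3811^3·0.9245^5 = +0.419701
  k=6: (−1)^1·2693.9933/(720)·0.3811^1·0.9245^7 = -0.823305
d^4_{-3,2}(2.3596) = +0.419701 -0.823305 = -0.403604
Phases: e^{-i·(-3)·2.8078}=-0.539142+0.842215i, e^{-i·(2)·4.7537}=-0.996589+0.082528i ⇒ D=-0.188804+0.356719i

Re=-0.1888 Im=0.3567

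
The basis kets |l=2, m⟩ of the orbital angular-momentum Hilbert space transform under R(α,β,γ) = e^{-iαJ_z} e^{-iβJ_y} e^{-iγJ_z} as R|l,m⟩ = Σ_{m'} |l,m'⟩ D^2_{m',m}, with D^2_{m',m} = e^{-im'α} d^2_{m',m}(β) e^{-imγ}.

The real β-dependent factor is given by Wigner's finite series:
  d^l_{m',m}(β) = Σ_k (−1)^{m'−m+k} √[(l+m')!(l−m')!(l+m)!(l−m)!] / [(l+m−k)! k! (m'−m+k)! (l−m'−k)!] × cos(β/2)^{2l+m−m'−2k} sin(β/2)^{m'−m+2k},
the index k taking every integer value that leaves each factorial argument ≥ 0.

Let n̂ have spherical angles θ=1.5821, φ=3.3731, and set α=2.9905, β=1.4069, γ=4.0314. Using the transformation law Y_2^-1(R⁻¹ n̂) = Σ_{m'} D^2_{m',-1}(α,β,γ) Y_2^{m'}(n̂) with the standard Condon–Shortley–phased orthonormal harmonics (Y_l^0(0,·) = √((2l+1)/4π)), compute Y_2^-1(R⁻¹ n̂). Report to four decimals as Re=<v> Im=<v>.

Re=-0.2769 Im=0.0767

Need the full column D^2_{m',-1} for m'=−2..2 at α=2.9905, β=1.4069, γ=4.0314.
cos(β/2)=0.762615, sin(β/2)=0.646853
d^2_{-2,-1}: single k=1 term ⇒ +0.573788;  D = -0.477542-0.318099i
d^2_{-1,-1}: k∈[0..1] ⇒ +0.338237 -0.730033 = -0.391796;  D = -0.289668-0.263811i
d^2_{0,-1}: k∈[0..1] ⇒ -0.702744 +0.505588 = -0.197156;  D = +0.124122+0.153180i
d^2_{1,-1}: k∈[0..1] ⇒ +0.730033 -0.175074 = +0.554959;  D = +0.280501+0.478852i
d^2_{2,-1}: single k=0 term ⇒ -0.412811;  D = +0.152661+0.383546i
Y_2^{m'}(θ=1.5821,φ=3.3731) and Σ D·Y over m':
  (-0.4775-0.3181i)·(+0.3456-0.1725i)  (-0.2897-0.2638i)·(+0.0085-0.0020i)  (+0.1241+0.1532i)·(-0.3153+0.0000i)  (+0.2805+0.4789i)·(-0.0085-0.0020i)  (+0.1527+0.3835i)·(+0.3456+0.1725i)
Y_2^-1(R⁻¹ n̂) = -0.276850+0.076743i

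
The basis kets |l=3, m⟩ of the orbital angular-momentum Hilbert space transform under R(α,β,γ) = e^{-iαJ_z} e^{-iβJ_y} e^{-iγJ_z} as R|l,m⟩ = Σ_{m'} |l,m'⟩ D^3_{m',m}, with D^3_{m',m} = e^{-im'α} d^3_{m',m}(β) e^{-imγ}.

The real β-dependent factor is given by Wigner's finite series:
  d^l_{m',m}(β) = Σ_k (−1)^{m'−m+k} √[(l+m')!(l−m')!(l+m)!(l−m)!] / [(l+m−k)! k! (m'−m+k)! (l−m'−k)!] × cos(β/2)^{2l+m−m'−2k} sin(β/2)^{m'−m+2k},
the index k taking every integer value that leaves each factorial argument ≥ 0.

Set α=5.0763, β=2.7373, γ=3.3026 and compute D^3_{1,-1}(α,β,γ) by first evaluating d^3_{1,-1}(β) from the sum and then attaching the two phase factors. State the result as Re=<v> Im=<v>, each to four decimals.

Re=-0.1201 Im=-0.5840

Split into d^3_{1,-1}(β=2.7373) × two z-phases.
c=cos(2.7373/2)=0.200772, s=sin(2.7373/2)=0.979638; N=√[24·2·2·24]=48.000000
k∈{0,1,2} keeps every argument non-negative
  k=0: (−1)^2·48.0000/(8)·0.2008^4·0.9796^2 = +0.009356
  k=1: (−1)^3·48.0000/(6)·0.2008^2·0.9796^4 = -0.297003
  k=2: (−1)^4·48.0000/(48)·0.2008^0·0.9796^6 = +0.883880
d^3_{1,-1}(2.7373) = +0.009356 -0.297003 +0.883880 = +0.596234
Phases: e^{-i·(1)·5.0763}=+0.355932+0.934512i, e^{-i·(-1)·3.3026}=-0.987066-0.160313i ⇒ D=-0.120150-0.584002i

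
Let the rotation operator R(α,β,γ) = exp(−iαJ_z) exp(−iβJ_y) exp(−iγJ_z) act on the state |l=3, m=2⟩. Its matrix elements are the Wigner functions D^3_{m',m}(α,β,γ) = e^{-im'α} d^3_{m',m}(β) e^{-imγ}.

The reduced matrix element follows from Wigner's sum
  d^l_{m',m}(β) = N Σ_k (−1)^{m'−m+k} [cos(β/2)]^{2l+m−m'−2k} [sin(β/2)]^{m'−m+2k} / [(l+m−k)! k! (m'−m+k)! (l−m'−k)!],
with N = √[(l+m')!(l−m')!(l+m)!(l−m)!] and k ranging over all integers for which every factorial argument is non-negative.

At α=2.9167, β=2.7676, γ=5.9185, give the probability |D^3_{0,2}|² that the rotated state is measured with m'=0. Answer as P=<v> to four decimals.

P=0.0289

First d^3_{0,2}(β=2.7676), then the phase factors e^{-i(0)α} and e^{-i(2)γ}:
c=cos(2.7676/2)=0.185908, s=sin(2.7676/2)=0.982567; N=√[6·6·120·1]=65.726707
The bounds max(0,m−m')=2 and min(l+m,l−m')=3 give 2 terms
  k=2: (−1)^0·65.7267/(12)·0.1859^4·0.9826^2 = +0.006317
  k=3: (−1)^1·65.7267/(12)·0.1859^2·0.9826^4 = -0.176444
d^3_{0,2}(2.7676) = +0.006317 -0.176444 = -0.170128
|D^3_{0,2}|² = |d^3_{0,2}(β)|² = (-0.170128)² = 0.028943 (the z-rotation phases have unit modulus)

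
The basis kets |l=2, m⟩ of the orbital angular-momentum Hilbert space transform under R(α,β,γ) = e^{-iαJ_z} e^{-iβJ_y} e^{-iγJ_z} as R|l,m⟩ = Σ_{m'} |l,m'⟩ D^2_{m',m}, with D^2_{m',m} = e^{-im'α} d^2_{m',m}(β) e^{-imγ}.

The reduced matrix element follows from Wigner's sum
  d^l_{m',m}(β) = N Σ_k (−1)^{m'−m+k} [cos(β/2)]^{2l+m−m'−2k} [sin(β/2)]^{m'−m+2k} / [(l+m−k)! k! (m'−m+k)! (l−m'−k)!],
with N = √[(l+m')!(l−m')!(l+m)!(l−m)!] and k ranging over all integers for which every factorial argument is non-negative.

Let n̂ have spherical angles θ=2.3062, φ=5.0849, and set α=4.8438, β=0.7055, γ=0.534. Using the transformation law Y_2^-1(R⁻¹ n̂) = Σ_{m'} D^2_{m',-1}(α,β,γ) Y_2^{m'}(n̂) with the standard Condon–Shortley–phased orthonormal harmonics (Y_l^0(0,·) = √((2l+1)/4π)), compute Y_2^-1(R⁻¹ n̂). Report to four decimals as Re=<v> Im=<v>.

Re=-0.0317 Im=-0.0118

Need the full column D^2_{m',-1} for m'=−2..2 at α=4.8438, β=0.7055, γ=0.534.
cos(β/2)=0.938426, sin(β/2)=0.345480
d^2_{-2,-1}: single k=1 term ⇒ +0.571022;  D = -0.399135-0.408360i
d^2_{-1,-1}: k∈[0..1] ⇒ +0.775533 -0.315331 = +0.460202;  D = +0.284121-0.362024i
d^2_{0,-1}: k∈[0..1] ⇒ -0.699357 +0.094786 = -0.604571;  D = -0.520401-0.307715i
d^2_{1,-1}: k∈[0..1] ⇒ +0.315331 -0.014246 = +0.301085;  D = -0.117966+0.277013i
d^2_{2,-1}: single k=0 term ⇒ -0.077392;  D = +0.074564+0.020731i
Y_2^{m'}(θ=2.3062,φ=5.0849) and Σ D·Y over m':
  (-0.3991-0.4084i)·(-0.1561+0.1440i)  (+0.2841-0.3620i)·(-0.1399-0.3580i)  (-0.5204-0.3077i)·(+0.1105+0.0000i)  (-0.1180+0.2770i)·(+0.1399-0.3580i)  (+0.0746+0.0207i)·(-0.1561-0.1440i)
Y_2^-1(R⁻¹ n̂) = -0.031693-0.011778i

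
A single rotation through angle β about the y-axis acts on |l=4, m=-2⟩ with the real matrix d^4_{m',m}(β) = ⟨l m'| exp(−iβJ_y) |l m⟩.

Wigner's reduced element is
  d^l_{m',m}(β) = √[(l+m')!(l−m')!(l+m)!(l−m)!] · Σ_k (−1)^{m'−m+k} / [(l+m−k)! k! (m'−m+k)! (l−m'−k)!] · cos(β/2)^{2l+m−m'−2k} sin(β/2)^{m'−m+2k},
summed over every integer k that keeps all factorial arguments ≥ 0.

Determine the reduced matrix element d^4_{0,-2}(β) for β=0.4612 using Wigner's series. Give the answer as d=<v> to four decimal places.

d^4_{0,-2}(β=0.4612) via Wigner's sum:
Half-angle: c=0.973529, s=0.228562. N=√(24·24·2·720)=910.735966
Admissible k: 0..2 (factorial args all ≥0)
  k=0: (−1)^2·910.7360/(96)·0.9735^6·0.2286^2 = +0.421913
  k=1: (−1)^3·910.7360/(36)·0.9735^4·0.2286^4 = -0.062015
  k=2: (−1)^4·910.7360/(96)·0.9735^2·0.2286^6 = +0.001282
d^4_{0,-2}(0.4612) = +0.421913 -0.062015 +0.001282 = +0.361179

d=0.3612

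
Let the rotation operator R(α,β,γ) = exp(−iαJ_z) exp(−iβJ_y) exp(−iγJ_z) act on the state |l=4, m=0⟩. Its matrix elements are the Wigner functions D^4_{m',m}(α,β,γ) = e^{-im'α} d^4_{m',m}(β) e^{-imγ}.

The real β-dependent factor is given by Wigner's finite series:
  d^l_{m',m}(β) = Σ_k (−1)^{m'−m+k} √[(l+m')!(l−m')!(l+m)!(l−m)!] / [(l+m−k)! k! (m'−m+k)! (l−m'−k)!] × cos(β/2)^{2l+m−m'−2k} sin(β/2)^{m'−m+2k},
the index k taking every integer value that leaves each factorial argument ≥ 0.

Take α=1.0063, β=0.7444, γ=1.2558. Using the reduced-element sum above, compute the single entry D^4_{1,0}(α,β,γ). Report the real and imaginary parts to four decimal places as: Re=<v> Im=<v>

Re=-0.1172 Im=0.1851

First d^4_{1,0}(β=0.7444), then the phase factors e^{-i(1)α} and e^{-i(0)γ}:
c=cos(0.7444/2)=0.931530, s=sin(0.7444/2)=0.363666; N=√[120·6·24·24]=643.987578
Admissible k: 0..3 (factorial args all ≥0)
  k=0: (−1)^1·643.9876/(144)·0.9315^7·0.3637^1 = -0.989905
  k=1: (−1)^2·643.9876/(24)·0.9315^5·0.3637^3 = +0.905225
  k=2: (−1)^3·643.9876/(24)·0.9315^3·0.3637^5 = -0.137965
  k=3: (−1)^4·643.9876/(144)·0.9315^1·0.3637^7 = +0.003505
d^4_{1,0}(0.7444) = -0.989905 +0.905225 -0.137965 +0.003505 = -0.219141
Phases: e^{-i·(1)·1.0063}=+0.534990-0.844858i, e^{-i·(0)·1.2558}=+1.000000+0.000000i ⇒ D=-0.117238+0.185143i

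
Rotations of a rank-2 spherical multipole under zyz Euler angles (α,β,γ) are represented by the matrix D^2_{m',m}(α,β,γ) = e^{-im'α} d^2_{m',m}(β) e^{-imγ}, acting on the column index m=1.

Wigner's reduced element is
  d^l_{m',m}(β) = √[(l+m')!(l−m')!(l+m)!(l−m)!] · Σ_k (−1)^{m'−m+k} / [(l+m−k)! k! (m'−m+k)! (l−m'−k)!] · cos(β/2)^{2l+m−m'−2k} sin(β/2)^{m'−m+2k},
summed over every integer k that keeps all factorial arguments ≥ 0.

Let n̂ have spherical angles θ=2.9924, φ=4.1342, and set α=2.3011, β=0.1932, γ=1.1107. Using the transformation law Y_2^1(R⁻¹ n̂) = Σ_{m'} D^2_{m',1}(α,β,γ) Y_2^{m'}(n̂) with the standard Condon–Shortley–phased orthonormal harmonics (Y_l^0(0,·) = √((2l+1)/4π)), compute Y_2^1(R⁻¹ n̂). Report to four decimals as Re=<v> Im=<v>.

Need the full column D^2_{m',1} for m'=−2..2 at α=2.3011, β=0.1932, γ=1.1107.
cos(β/2)=0.995338, sin(β/2)=0.096450
d^2_{-2,1}: single k=3 term ⇒ +0.001786;  D = -0.001678-0.000612i
d^2_{-1,1}: k∈[2..3] ⇒ +0.027648 -0.000087 = +0.027562;  D = +0.010233+0.025591i
d^2_{0,1}: k∈[1..2] ⇒ +0.232964 -0.002188 = +0.230776;  D = +0.102473-0.206778i
d^2_{1,1}: k∈[0..1] ⇒ +0.981481 -0.027648 = +0.953833;  D = -0.919224+0.254608i
d^2_{2,1}: single k=0 term ⇒ -0.190214;  D = -0.160112-0.102691i
Y_2^{m'}(θ=2.9924,φ=4.1342) and Σ D·Y over m':
  (-0.0017-0.0006i)·(-0.0034-0.0078i)  (+0.0102+0.0256i)·(+0.0621-0.0951i)  (+0.1025-0.2068i)·(+0.6099+0.0000i)  (-0.9192+0.2546i)·(-0.0621-0.0951i)  (-0.1601-0.1027i)·(-0.0034+0.0078i)
Y_2^1(R⁻¹ n̂) = +0.148177-0.054762i

Re=0.1482 Im=-0.0548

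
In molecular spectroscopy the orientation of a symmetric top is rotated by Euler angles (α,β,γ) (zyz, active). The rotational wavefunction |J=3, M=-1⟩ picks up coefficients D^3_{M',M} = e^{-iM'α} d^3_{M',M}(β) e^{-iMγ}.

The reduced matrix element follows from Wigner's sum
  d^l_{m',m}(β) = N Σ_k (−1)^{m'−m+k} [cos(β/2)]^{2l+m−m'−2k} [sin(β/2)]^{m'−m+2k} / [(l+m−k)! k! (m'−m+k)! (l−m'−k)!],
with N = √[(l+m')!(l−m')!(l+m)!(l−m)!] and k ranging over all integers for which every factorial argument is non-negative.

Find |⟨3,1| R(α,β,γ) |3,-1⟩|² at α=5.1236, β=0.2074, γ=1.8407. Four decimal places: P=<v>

P=0.0038

D^3_{1,-1}(5.1236,0.2074,1.8407) = e^{-i·1·5.1236}·d^3_{1,-1}(0.2074)·e^{-i·-1·1.8407}. Compute d first:
With c≡cos(β/2)=0.994628 and s≡sin(β/2)=0.103514, N=[24·2·2·24]^{1/2}=48.000000
k∈{0,1,2} keeps every argument non-negative
  k=0: (−1)^2·48.0000/(8)·0.9946^4·0.1035^2 = +0.062921
  k=1: (−1)^3·48.0000/(6)·0.9946^2·0.1035^4 = -0.000909
  k=2: (−1)^4·48.0000/(48)·0.9946^0·0.1035^6 = +0.000001
d^3_{1,-1}(0.2074) = +0.062921 -0.000909 +0.000001 = +0.062013
|D^3_{1,-1}|² = |d^3_{1,-1}(β)|² = (+0.062013)² = 0.003846 (the z-rotation phases have unit modulus)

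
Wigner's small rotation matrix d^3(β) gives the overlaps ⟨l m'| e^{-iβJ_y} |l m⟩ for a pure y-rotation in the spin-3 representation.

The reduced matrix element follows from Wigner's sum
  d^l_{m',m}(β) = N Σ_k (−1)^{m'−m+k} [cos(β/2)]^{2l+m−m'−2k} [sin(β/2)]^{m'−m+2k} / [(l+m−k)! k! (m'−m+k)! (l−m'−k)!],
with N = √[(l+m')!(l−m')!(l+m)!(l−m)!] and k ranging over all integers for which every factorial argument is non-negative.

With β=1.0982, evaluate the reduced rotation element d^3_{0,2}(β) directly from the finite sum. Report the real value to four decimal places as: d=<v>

d^3_{0,2}(β=1.0982) via Wigner's sum:
With c≡cos(β/2)=0.852995 and s≡sin(β/2)=0.521920, N=[6·6·120·1]^{1/2}=65.726707
k∈{2,3} keeps every argument non-negative
  k=2: (−1)^0·65.7267/(12)·0.8530^4·0.5219^2 = +0.789866
  k=3: (−1)^1·65.7267/(12)·0.8530^2·0.5219^4 = -0.295711
d^3_{0,2}(1.0982) = +0.789866 -0.295711 = +0.494154

d=0.4942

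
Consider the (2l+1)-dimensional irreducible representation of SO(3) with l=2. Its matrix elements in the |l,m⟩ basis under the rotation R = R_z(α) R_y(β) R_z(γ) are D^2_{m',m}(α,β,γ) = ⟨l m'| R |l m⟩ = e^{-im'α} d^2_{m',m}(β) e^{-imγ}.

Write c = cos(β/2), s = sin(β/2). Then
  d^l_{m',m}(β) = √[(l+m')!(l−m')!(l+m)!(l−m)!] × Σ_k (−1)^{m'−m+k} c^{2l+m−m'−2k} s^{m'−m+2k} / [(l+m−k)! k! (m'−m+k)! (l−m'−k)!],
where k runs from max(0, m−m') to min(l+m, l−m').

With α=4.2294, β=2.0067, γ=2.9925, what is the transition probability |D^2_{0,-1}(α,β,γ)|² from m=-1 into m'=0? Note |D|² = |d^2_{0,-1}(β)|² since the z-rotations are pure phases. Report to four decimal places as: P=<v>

P=0.2197

D^2_{0,-1}(4.2294,2.0067,2.9925) = e^{-i·0·4.2294}·d^2_{0,-1}(2.0067)·e^{-i·-1·2.9925}. Compute d first:
With c≡cos(β/2)=0.537480 and s≡sin(β/2)=0.843276, N=[2·2·1·6]^{1/2}=4.898979
The bounds max(0,m−m')=0 and min(l+m,l−m')=1 give 2 terms
  k=0: (−1)^1·4.8990/(2)·0.5375^3·0.8433^1 = -0.320725
  k=1: (−1)^2·4.8990/(2)·0.5375^1·0.8433^3 = +0.789492
d^2_{0,-1}(2.0067) = -0.320725 +0.789492 = +0.468767
|D^2_{0,-1}|² = |d^2_{0,-1}(β)|² = (+0.468767)² = 0.219742 (the z-rotation phases have unit modulus)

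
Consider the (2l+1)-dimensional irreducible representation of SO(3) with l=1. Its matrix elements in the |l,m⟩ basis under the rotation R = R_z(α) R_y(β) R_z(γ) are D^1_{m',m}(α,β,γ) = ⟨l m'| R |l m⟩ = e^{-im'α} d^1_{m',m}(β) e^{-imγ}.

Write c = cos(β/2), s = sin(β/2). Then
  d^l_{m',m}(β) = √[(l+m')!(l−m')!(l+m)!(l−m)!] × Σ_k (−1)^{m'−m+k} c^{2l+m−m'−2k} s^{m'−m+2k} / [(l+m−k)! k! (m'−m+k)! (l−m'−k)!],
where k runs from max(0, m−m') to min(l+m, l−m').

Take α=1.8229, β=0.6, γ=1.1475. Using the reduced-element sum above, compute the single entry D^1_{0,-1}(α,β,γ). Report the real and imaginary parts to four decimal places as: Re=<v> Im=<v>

First d^1_{0,-1}(β=0.6), then the phase factors e^{-i(0)α} and e^{-i(-1)γ}:
Half-angle: c=0.955336, s=0.295520. N=√(1·1·1·2)=1.414214
k∈{0} keeps every argument non-negative
  k=0: (−1)^1·1.4142/(1)·0.9553^1·0.2955^1 = -0.399263
d^1_{0,-1}(0.6) = -0.399263
Attach z-rotation phases: D = e^{-i(0)(1.8229)}·(-0.399263)·e^{-i(-1)(1.1475)} = -0.164004-0.364024i

Re=-0.1640 Im=-0.3640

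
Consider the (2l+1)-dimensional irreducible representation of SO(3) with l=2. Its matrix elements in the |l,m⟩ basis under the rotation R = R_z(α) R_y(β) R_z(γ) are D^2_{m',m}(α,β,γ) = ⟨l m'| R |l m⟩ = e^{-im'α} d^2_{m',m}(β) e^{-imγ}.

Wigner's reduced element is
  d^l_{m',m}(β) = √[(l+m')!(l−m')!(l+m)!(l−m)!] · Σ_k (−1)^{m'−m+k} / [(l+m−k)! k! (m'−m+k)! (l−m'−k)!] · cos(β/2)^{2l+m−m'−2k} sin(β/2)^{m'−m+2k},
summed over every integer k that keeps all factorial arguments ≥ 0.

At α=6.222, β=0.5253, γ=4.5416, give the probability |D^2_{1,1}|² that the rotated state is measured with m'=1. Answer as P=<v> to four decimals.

P=0.4639

Split into d^2_{1,1}(β=0.5253) × two z-phases.
c=cos(0.5253/2)=0.965705, s=sin(0.5253/2)=0.259641; N=√[6·1·6·1]=6.000000
k∈{0,1} keeps every argument non-negative
  k=0: (−1)^0·6.0000/(6)·0.9657^4·0.2596^0 = +0.869718
  k=1: (−1)^1·6.0000/(2)·0.9657^2·0.2596^2 = -0.188606
d^2_{1,1}(0.5253) = +0.869718 -0.188606 = +0.681112
|D^2_{1,1}|² = |d^2_{1,1}(β)|² = (+0.681112)² = 0.463914 (the z-rotation phases have unit modulus)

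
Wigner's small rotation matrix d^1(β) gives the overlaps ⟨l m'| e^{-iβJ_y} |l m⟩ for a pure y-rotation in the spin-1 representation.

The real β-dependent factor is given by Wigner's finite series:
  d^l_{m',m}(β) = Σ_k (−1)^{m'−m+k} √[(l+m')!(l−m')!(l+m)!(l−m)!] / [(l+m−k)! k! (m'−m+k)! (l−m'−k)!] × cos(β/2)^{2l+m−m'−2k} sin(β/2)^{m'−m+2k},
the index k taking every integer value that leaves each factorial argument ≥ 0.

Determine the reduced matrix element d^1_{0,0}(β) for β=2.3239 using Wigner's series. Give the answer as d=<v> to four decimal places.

d^1_{0,0}(β=2.3239) via Wigner's sum:
c=cos(2.3239/2)=0.397551, s=sin(2.3239/2)=0.917580; N=√[1·1·1·1]=1.000000
The bounds max(0,m−m')=0 and min(l+m,l−m')=1 give 2 terms
  k=0: (−1)^0·1.0000/(1)·0.3976^2·0.9176^0 = +0.158047
  k=1: (−1)^1·1.0000/(1)·0.3976^0·0.9176^2 = -0.841953
d^1_{0,0}(2.3239) = +0.158047 -0.841953 = -0.683906

d=-0.6839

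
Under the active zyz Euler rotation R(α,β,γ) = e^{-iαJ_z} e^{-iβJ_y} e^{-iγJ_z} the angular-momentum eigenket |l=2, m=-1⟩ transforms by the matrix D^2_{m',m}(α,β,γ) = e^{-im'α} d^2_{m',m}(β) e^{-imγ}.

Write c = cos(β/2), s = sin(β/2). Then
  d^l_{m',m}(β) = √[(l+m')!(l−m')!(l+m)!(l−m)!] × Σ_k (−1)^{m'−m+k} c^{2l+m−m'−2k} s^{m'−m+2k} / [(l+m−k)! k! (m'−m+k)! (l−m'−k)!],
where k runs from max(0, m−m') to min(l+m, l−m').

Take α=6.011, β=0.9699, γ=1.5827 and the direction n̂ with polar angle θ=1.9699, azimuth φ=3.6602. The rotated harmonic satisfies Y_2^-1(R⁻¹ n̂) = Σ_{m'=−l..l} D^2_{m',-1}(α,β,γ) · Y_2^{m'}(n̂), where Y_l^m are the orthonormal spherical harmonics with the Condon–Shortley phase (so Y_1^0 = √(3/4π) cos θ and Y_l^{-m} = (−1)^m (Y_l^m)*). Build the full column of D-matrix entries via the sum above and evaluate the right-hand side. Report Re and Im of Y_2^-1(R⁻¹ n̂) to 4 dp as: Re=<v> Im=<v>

Re=0.3813 Im=0.0313

Need the full column D^2_{m',-1} for m'=−2..2 at α=6.011, β=0.9699, γ=1.5827.
cos(β/2)=0.884698, sin(β/2)=0.466164
d^2_{-2,-1}: single k=1 term ⇒ +0.645586;  D = +0.327739+0.556210i
d^2_{-1,-1}: k∈[0..1] ⇒ +0.612605 -0.510257 = +0.102348;  D = +0.026339+0.098901i
d^2_{0,-1}: k∈[0..1] ⇒ -0.790679 +0.219527 = -0.571152;  D = +0.006799-0.571111i
d^2_{1,-1}: k∈[0..1] ⇒ +0.510257 -0.047223 = +0.463034;  D = -0.129781+0.444475i
d^2_{2,-1}: single k=0 term ⇒ -0.179243;  D = +0.094645-0.152218i
Y_2^{m'}(θ=1.9699,φ=3.6602) and Σ D·Y over m':
  (+0.3277+0.5562i)·(+0.1668-0.2824i)  (+0.0263+0.0989i)·(+0.2402-0.1371i)  (+0.0068-0.5711i)·(-0.1725+0.0000i)  (-0.1298+0.4445i)·(-0.2402-0.1371i)  (+0.0946-0.1522i)·(+0.1668+0.2824i)
Y_2^-1(R⁻¹ n̂) = +0.381319+0.031257i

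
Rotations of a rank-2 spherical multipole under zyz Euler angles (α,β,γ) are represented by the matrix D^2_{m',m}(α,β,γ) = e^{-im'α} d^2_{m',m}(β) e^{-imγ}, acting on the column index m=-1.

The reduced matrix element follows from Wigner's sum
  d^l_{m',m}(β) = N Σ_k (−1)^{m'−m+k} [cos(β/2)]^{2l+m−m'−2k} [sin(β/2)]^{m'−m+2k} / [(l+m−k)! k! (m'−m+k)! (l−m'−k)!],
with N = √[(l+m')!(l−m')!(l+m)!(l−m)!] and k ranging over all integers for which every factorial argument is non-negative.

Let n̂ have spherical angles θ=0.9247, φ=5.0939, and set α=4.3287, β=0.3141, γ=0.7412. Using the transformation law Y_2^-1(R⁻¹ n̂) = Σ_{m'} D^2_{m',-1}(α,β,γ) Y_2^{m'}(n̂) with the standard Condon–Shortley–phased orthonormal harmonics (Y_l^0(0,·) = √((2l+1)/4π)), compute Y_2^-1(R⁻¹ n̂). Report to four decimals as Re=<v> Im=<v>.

Re=0.3712 Im=-0.0950

Need the full column D^2_{m',-1} for m'=−2..2 at α=4.3287, β=0.3141, γ=0.7412.
cos(β/2)=0.987693, sin(β/2)=0.156405
d^2_{-2,-1}: single k=1 term ⇒ +0.301403;  D = -0.301299+0.007889i
d^2_{-1,-1}: k∈[0..1] ⇒ +0.951673 -0.071593 = +0.880081;  D = +0.307979-0.824434i
d^2_{0,-1}: k∈[0..1] ⇒ -0.369141 +0.009257 = -0.359885;  D = -0.265472-0.242985i
d^2_{1,-1}: k∈[0..1] ⇒ +0.071593 -0.000598 = +0.070994;  D = -0.064052+0.030618i
d^2_{2,-1}: single k=0 term ⇒ -0.007558;  D = +0.000470+0.007543i
Y_2^{m'}(θ=0.9247,φ=5.0939) and Σ D·Y over m':
  (-0.3013+0.0079i)·(-0.1780+0.1702i)  (+0.3080-0.8244i)·(+0.1383+0.3447i)  (-0.2655-0.2430i)·(+0.0276+0.0000i)  (-0.0641+0.0306i)·(-0.1383+0.3447i)  (+0.0005+0.0075i)·(-0.1780-0.1702i)
Y_2^-1(R⁻¹ n̂) = +0.371211-0.094963i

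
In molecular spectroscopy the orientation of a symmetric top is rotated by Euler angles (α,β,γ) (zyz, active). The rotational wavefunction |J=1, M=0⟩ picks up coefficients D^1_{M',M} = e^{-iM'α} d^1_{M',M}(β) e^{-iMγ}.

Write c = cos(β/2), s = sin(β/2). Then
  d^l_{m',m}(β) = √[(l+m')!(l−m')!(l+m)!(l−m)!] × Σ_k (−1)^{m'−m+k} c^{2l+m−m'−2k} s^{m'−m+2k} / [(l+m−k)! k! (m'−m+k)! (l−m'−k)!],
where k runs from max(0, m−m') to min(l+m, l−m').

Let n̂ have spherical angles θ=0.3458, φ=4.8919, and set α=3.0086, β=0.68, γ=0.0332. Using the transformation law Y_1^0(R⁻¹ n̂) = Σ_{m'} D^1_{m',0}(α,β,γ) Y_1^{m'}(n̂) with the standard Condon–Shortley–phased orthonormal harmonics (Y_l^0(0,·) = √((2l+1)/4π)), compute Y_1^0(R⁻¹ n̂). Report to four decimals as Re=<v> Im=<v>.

Re=0.3254 Im=0.0000

Need the full column D^1_{m',0} for m'=−1..1 at α=3.0086, β=0.68, γ=0.0332.
cos(β/2)=0.942755, sin(β/2)=0.333487
d^1_{-1,0}: single k=1 term ⇒ +0.444624;  D = -0.440698+0.058958i
d^1_{0,0}: k∈[0..1] ⇒ +0.888786 -0.111214 = +0.777573;  D = +0.777573+0.000000i
d^1_{1,0}: single k=0 term ⇒ -0.444624;  D = +0.440698+0.058958i
Y_1^{m'}(θ=0.3458,φ=4.8919) and Σ D·Y over m':
  (-0.4407+0.0590i)·(+0.0209+0.1152i)  (+0.7776+0.0000i)·(+0.4597+0.0000i)  (+0.4407+0.0590i)·(-0.0209+0.1152i)
Y_1^0(R⁻¹ n̂) = +0.325419+0.000000i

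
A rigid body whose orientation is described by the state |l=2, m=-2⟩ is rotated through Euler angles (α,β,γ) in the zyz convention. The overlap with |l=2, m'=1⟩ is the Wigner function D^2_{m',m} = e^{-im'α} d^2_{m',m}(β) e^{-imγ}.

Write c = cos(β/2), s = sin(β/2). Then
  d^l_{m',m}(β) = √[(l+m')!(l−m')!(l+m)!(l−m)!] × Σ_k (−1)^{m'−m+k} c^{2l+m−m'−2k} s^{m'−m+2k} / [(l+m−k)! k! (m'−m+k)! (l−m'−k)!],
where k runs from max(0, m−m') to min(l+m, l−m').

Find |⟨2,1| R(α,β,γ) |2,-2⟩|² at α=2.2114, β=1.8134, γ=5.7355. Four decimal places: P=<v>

D^2_{1,-2}(2.2114,1.8134,5.7355) = e^{-i·1·2.2114}·d^2_{1,-2}(1.8134)·e^{-i·-2·5.7355}. Compute d first:
Half-angle: c=0.616348, s=0.787474. N=√(6·1·1·24)=12.000000
The bounds max(0,m−m')=0 and min(l+m,l−m')=0 give 1 term
  k=0: (−1)^3·12.0000/(6)·0.6163^1·0.7875^3 = -0.601956
d^2_{1,-2}(1.8134) = -0.601956
|D^2_{1,-2}|² = |d^2_{1,-2}(β)|² = (-0.601956)² = 0.362351 (the z-rotation phases have unit modulus)

P=0.3624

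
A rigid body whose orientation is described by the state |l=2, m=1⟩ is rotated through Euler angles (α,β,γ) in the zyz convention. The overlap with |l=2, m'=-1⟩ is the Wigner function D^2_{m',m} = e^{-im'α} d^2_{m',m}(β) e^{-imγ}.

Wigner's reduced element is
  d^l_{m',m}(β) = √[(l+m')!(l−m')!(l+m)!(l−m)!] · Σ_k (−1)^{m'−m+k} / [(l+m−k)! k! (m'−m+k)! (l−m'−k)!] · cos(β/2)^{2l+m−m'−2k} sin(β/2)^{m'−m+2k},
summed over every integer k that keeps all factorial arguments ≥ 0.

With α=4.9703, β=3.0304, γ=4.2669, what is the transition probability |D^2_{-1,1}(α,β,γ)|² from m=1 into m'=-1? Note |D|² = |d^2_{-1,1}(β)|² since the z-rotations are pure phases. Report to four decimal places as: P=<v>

Split into d^2_{-1,1}(β=3.0304) × two z-phases.
Half-angle: c=0.055568, s=0.998455. N=√(1·6·6·1)=6.000000
k: max(0,(1)−(-1))=2 … min(2+(1),2−(-1))=3
  k=2: (−1)^0·6.0000/(2)·0.0556^2·0.9985^2 = +0.009235
  k=3: (−1)^1·6.0000/(6)·0.0556^0·0.9985^4 = -0.993834
d^2_{-1,1}(3.0304) = +0.009235 -0.993834 = -0.984599
|D^2_{-1,1}|² = |d^2_{-1,1}(β)|² = (-0.984599)² = 0.969436 (the z-rotation phases have unit modulus)

P=0.9694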